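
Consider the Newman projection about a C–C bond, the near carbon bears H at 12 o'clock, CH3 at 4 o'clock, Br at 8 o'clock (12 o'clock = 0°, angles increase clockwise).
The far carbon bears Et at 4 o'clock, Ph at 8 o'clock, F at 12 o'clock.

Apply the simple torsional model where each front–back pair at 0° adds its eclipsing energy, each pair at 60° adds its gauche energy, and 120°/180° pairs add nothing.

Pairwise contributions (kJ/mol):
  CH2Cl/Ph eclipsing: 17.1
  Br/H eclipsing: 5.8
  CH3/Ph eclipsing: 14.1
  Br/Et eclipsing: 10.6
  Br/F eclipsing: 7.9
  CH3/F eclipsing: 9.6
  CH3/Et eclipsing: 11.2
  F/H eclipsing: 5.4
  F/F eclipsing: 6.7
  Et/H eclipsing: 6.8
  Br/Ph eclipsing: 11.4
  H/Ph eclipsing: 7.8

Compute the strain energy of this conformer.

This conformer is eclipsed. H at 0° is eclipsed with F at 0° (5.4); CH3 at 120° is eclipsed with Et at 120° (11.2); Br at 240° is eclipsed with Ph at 240° (11.4). Total 28.0 kJ/mol.

28.0 kJ/mol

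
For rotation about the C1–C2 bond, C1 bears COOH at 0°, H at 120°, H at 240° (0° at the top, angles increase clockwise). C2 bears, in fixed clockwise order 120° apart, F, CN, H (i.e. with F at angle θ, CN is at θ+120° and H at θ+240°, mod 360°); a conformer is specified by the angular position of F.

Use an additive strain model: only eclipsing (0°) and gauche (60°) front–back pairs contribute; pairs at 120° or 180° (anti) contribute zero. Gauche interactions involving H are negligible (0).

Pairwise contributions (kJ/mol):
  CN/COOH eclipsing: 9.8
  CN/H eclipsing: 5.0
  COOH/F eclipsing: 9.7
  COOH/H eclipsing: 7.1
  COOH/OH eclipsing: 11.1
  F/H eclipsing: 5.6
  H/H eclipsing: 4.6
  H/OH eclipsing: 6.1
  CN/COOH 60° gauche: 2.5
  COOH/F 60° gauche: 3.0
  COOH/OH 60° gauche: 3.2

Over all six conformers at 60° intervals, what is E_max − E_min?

17.5 kJ/mol

F at 0° (eclipsed): COOH–F eclipsed, H–CN eclipsed, H–H eclipsed; 9.7 + 5.0 + 4.6 = 19.3 kJ/mol.
F at 60° (staggered): COOH–F gauche; 3.0 = 3.0 kJ/mol.
F at 120° (eclipsed): COOH–H eclipsed, H–F eclipsed, H–CN eclipsed; 7.1 + 5.6 + 5.0 = 17.7 kJ/mol.
F at 180° (staggered): COOH–CN gauche; 2.5 = 2.5 kJ/mol.
F at 240° (eclipsed): COOH–CN eclipsed, H–H eclipsed, H–F eclipsed; 9.8 + 4.6 + 5.6 = 20.0 kJ/mol.
F at 300° (staggered): COOH–F gauche, COOH–CN gauche; 3.0 + 2.5 = 5.5 kJ/mol.
Max at 240° (20.0 kJ/mol), min at 180° (2.5 kJ/mol); barrier = 17.5 kJ/mol.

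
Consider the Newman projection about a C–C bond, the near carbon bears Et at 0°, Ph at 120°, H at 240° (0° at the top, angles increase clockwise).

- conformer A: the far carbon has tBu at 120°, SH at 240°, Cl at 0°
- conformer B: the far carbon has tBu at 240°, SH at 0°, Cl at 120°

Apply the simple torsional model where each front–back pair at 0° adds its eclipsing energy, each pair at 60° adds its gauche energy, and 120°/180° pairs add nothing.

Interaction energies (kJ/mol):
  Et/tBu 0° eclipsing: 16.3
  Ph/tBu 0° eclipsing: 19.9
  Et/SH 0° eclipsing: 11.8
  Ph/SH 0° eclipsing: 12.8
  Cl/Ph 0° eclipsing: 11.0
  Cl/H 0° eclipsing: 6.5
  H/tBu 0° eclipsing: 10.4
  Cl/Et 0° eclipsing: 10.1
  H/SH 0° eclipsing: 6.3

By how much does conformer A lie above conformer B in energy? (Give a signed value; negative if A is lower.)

+3.1 kJ/mol

A (eclipsed): Et–Cl eclipsed, Ph–tBu eclipsed, H–SH eclipsed; 10.1 + 19.9 + 6.3 = 36.3 kJ/mol.
B (eclipsed): Et–SH eclipsed, Ph–Cl eclipsed, H–tBu eclipsed; 11.8 + 11.0 + 10.4 = 33.2 kJ/mol.
E(A) − E(B) = 36.3 − 33.2 = +3.1 kJ/mol.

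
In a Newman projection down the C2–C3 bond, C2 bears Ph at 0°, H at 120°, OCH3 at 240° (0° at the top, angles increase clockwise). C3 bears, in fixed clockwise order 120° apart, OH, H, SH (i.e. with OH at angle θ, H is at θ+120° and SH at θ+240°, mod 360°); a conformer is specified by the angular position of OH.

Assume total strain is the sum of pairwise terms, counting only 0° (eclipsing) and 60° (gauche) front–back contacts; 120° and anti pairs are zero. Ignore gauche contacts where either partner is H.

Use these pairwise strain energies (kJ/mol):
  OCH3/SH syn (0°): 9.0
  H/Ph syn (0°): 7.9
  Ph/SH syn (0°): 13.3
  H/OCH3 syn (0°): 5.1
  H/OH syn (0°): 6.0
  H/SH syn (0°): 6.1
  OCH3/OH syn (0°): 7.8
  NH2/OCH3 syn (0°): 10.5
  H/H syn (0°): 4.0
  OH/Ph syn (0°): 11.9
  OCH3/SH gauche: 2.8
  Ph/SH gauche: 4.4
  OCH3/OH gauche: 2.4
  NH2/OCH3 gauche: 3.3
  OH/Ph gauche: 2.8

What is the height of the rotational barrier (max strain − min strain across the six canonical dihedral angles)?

OH at 0° (eclipsed): Ph(0°)/OH(0°) eclipsed 11.9; H(120°)/H(120°) eclipsed 4.0; OCH3(240°)/SH(240°) eclipsed 9.0 → 24.9 kJ/mol.
OH at 60° (staggered): Ph(0°)/OH(60°) gauche 2.8; Ph(0°)/SH(300°) gauche 4.4; OCH3(240°)/SH(300°) gauche 2.8 → 10.0 kJ/mol.
OH at 120° (eclipsed): Ph(0°)/SH(0°) eclipsed 13.3; H(120°)/OH(120°) eclipsed 6.0; OCH3(240°)/H(240°) eclipsed 5.1 → 24.4 kJ/mol.
OH at 180° (staggered): Ph(0°)/SH(60°) gauche 4.4; OCH3(240°)/OH(180°) gauche 2.4 → 6.8 kJ/mol.
OH at 240° (eclipsed): Ph(0°)/H(0°) eclipsed 7.9; H(120°)/SH(120°) eclipsed 6.1; OCH3(240°)/OH(240°) eclipsed 7.8 → 21.8 kJ/mol.
OH at 300° (staggered): Ph(0°)/OH(300°) gauche 2.8; OCH3(240°)/OH(300°) gauche 2.4; OCH3(240°)/SH(180°) gauche 2.8 → 8.0 kJ/mol.
Max at 0° (24.9 kJ/mol), min at 180° (6.8 kJ/mol); barrier = 18.1 kJ/mol.

18.1 kJ/mol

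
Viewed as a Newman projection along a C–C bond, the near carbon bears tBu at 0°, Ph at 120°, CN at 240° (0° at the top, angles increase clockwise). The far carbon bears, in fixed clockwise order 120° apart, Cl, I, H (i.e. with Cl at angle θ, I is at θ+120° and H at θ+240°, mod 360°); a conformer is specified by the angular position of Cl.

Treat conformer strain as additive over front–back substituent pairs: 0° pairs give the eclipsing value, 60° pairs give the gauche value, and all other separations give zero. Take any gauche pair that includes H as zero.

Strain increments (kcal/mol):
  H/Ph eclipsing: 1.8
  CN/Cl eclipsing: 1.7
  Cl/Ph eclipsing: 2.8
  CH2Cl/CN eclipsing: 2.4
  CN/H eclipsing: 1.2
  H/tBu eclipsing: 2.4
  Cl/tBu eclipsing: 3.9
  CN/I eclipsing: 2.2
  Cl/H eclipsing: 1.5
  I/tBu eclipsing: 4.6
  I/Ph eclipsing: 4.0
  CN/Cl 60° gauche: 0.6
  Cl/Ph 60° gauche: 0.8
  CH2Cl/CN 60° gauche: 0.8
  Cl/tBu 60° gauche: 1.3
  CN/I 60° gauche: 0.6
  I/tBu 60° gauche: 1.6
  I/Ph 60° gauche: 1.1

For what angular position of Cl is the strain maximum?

0°

Cl at 0° (eclipsed): tBu–Cl eclipsed, Ph–I eclipsed, CN–H eclipsed; 3.9 + 4.0 + 1.2 = 9.1 kcal/mol.
Cl at 60° (staggered): tBu–Cl gauche, Ph–Cl gauche, Ph–I gauche, CN–I gauche; 1.3 + 0.8 + 1.1 + 0.6 = 3.8 kcal/mol.
Cl at 120° (eclipsed): tBu–H eclipsed, Ph–Cl eclipsed, CN–I eclipsed; 2.4 + 2.8 + 2.2 = 7.4 kcal/mol.
Cl at 180° (staggered): tBu–I gauche, Ph–Cl gauche, CN–Cl gauche, CN–I gauche; 1.6 + 0.8 + 0.6 + 0.6 = 3.6 kcal/mol.
Cl at 240° (eclipsed): tBu–I eclipsed, Ph–H eclipsed, CN–Cl eclipsed; 4.6 + 1.8 + 1.7 = 8.1 kcal/mol.
Cl at 300° (staggered): tBu–Cl gauche, tBu–I gauche, Ph–I gauche, CN–Cl gauche; 1.3 + 1.6 + 1.1 + 0.6 = 4.6 kcal/mol.
The maximum (9.1 kcal/mol) occurs with Cl at 0°.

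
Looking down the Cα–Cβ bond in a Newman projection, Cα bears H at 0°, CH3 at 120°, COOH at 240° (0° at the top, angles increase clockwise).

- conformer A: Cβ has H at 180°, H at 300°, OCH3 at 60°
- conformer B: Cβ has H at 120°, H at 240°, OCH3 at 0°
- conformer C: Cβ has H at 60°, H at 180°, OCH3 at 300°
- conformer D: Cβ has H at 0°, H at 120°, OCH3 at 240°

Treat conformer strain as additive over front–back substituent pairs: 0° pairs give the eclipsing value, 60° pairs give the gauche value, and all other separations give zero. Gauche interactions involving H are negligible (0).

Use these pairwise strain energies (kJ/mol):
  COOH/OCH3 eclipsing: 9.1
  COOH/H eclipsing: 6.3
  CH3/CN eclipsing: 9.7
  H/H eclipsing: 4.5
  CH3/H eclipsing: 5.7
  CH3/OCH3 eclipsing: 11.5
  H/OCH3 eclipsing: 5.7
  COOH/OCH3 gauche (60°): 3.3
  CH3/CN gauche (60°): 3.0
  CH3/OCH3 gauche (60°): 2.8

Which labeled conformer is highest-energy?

A is staggered. CH3 at 120° is gauche with OCH3 at 60° (2.8). Total 2.8 kJ/mol.
B is eclipsed. H at 0° is eclipsed with OCH3 at 0° (5.7); CH3 at 120° is eclipsed with H at 120° (5.7); COOH at 240° is eclipsed with H at 240° (6.3). Total 17.7 kJ/mol.
C is staggered. COOH at 240° is gauche with OCH3 at 300° (3.3). Total 3.3 kJ/mol.
D is eclipsed. H at 0° is eclipsed with H at 0° (4.5); CH3 at 120° is eclipsed with H at 120° (5.7); COOH at 240° is eclipsed with OCH3 at 240° (9.1). Total 19.3 kJ/mol.
D has the highest total (19.3 kJ/mol).

D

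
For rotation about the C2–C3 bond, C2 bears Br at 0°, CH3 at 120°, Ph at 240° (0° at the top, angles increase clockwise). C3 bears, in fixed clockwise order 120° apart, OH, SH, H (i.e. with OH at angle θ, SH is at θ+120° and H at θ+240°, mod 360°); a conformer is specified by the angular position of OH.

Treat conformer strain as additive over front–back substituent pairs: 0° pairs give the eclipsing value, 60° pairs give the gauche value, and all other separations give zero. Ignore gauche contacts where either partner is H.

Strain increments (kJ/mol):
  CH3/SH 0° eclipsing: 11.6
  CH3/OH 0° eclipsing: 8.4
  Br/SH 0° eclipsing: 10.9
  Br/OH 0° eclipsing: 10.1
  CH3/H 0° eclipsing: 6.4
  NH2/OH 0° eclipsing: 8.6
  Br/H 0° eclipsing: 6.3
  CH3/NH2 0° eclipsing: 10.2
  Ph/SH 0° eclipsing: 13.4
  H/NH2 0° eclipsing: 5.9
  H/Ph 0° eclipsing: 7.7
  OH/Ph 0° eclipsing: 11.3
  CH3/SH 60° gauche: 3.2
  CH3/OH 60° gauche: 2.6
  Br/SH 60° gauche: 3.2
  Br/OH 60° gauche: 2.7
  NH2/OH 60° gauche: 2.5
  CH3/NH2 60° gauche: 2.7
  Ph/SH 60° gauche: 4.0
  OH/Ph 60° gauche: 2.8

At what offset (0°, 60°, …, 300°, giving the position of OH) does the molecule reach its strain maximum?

0°

OH at 0° is eclipsed. Br at 0° is eclipsed with OH at 0° (10.1); CH3 at 120° is eclipsed with SH at 120° (11.6); Ph at 240° is eclipsed with H at 240° (7.7). Total 29.4 kJ/mol.
OH at 60° is staggered. Br at 0° is gauche with OH at 60° (2.7); CH3 at 120° is gauche with OH at 60° (2.6); CH3 at 120° is gauche with SH at 180° (3.2); Ph at 240° is gauche with SH at 180° (4.0). Total 12.5 kJ/mol.
OH at 120° is eclipsed. Br at 0° is eclipsed with H at 0° (6.3); CH3 at 120° is eclipsed with OH at 120° (8.4); Ph at 240° is eclipsed with SH at 240° (13.4). Total 28.1 kJ/mol.
OH at 180° is staggered. Br at 0° is gauche with SH at 300° (3.2); CH3 at 120° is gauche with OH at 180° (2.6); Ph at 240° is gauche with OH at 180° (2.8); Ph at 240° is gauche with SH at 300° (4.0). Total 12.6 kJ/mol.
OH at 240° is eclipsed. Br at 0° is eclipsed with SH at 0° (10.9); CH3 at 120° is eclipsed with H at 120° (6.4); Ph at 240° is eclipsed with OH at 240° (11.3). Total 28.6 kJ/mol.
OH at 300° is staggered. Br at 0° is gauche with OH at 300° (2.7); Br at 0° is gauche with SH at 60° (3.2); CH3 at 120° is gauche with SH at 60° (3.2); Ph at 240° is gauche with OH at 300° (2.8). Total 11.9 kJ/mol.
The maximum (29.4 kJ/mol) occurs with OH at 0°.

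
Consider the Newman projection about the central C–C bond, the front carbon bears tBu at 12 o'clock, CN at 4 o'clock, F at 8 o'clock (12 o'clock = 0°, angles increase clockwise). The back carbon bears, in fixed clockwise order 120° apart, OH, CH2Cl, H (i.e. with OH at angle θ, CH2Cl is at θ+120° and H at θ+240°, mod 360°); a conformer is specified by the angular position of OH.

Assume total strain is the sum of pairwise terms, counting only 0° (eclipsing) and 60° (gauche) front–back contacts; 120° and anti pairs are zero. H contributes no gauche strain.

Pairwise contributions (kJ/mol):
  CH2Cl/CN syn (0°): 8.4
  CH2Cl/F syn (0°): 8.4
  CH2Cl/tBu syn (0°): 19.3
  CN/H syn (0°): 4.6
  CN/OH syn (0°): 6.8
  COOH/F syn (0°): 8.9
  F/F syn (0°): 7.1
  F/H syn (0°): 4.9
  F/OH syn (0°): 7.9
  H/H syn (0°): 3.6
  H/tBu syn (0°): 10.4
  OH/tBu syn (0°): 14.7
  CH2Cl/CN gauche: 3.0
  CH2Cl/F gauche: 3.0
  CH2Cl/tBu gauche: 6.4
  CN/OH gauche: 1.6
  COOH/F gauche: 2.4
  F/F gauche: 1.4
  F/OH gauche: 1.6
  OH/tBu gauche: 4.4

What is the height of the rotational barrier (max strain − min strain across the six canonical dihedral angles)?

OH at 0° (eclipsed): tBu–OH eclipsed, CN–CH2Cl eclipsed, F–H eclipsed; 14.7 + 8.4 + 4.9 = 28.0 kJ/mol.
OH at 60° (staggered): tBu–OH gauche, CN–OH gauche, CN–CH2Cl gauche, F–CH2Cl gauche; 4.4 + 1.6 + 3.0 + 3.0 = 12.0 kJ/mol.
OH at 120° (eclipsed): tBu–H eclipsed, CN–OH eclipsed, F–CH2Cl eclipsed; 10.4 + 6.8 + 8.4 = 25.6 kJ/mol.
OH at 180° (staggered): tBu–CH2Cl gauche, CN–OH gauche, F–OH gauche, F–CH2Cl gauche; 6.4 + 1.6 + 1.6 + 3.0 = 12.6 kJ/mol.
OH at 240° (eclipsed): tBu–CH2Cl eclipsed, CN–H eclipsed, F–OH eclipsed; 19.3 + 4.6 + 7.9 = 31.8 kJ/mol.
OH at 300° (staggered): tBu–OH gauche, tBu–CH2Cl gauche, CN–CH2Cl gauche, F–OH gauche; 4.4 + 6.4 + 3.0 + 1.6 = 15.4 kJ/mol.
Max at 240° (31.8 kJ/mol), min at 60° (12.0 kJ/mol); barrier = 19.8 kJ/mol.

19.8 kJ/mol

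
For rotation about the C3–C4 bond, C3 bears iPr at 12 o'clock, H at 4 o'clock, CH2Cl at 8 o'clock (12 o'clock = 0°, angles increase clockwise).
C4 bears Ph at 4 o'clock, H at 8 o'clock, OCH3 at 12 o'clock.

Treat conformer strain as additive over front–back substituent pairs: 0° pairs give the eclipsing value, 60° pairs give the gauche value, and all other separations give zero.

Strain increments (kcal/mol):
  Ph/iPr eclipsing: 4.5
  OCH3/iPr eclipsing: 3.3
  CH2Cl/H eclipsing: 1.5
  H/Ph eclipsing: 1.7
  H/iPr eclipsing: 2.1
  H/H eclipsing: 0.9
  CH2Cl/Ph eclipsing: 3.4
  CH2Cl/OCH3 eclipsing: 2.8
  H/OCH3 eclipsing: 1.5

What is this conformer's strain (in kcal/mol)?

This conformer (eclipsed): iPr–OCH3 eclipsed, H–Ph eclipsed, CH2Cl–H eclipsed; 3.3 + 1.7 + 1.5 = 6.5 kcal/mol.

6.5 kcal/mol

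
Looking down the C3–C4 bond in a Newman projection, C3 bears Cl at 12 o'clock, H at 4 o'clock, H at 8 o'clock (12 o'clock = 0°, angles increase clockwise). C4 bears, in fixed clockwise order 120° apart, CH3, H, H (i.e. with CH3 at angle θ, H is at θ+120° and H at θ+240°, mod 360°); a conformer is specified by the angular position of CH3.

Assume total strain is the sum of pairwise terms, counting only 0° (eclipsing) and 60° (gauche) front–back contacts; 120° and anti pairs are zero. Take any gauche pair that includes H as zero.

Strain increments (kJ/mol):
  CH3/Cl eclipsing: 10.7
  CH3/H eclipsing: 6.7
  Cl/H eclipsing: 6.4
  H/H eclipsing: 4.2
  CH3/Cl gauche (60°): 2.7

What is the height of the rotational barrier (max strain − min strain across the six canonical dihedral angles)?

CH3 at 0° (eclipsed): Cl–CH3 eclipsed, H–H eclipsed, H–H eclipsed; 10.7 + 4.2 + 4.2 = 19.1 kJ/mol.
CH3 at 60° (staggered): Cl–CH3 gauche; 2.7 = 2.7 kJ/mol.
CH3 at 120° (eclipsed): Cl–H eclipsed, H–CH3 eclipsed, H–H eclipsed; 6.4 + 6.7 + 4.2 = 17.3 kJ/mol.
CH3 at 180° (staggered): no non-H gauche contacts → 0.0 kJ/mol.
CH3 at 240° (eclipsed): Cl–H eclipsed, H–H eclipsed, H–CH3 eclipsed; 6.4 + 4.2 + 6.7 = 17.3 kJ/mol.
CH3 at 300° (staggered): Cl–CH3 gauche; 2.7 = 2.7 kJ/mol.
Max at 0° (19.1 kJ/mol), min at 180° (0.0 kJ/mol); barrier = 19.1 kJ/mol.

19.1 kJ/mol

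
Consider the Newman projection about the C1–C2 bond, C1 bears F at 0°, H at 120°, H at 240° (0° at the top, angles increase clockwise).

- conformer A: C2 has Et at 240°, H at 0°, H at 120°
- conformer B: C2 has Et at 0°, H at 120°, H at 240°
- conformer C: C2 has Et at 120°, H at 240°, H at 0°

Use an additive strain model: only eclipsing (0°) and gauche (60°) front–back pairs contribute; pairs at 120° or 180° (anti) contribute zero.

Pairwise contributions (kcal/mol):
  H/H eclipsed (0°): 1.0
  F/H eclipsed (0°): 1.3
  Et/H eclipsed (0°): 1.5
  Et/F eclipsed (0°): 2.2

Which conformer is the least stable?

A is eclipsed. F at 0° is eclipsed with H at 0° (1.3); H at 120° is eclipsed with H at 120° (1.0); H at 240° is eclipsed with Et at 240° (1.5). Total 3.8 kcal/mol.
B is eclipsed. F at 0° is eclipsed with Et at 0° (2.2); H at 120° is eclipsed with H at 120° (1.0); H at 240° is eclipsed with H at 240° (1.0). Total 4.2 kcal/mol.
C is eclipsed. F at 0° is eclipsed with H at 0° (1.3); H at 120° is eclipsed with Et at 120° (1.5); H at 240° is eclipsed with H at 240° (1.0). Total 3.8 kcal/mol.
B has the highest total (4.2 kcal/mol).

B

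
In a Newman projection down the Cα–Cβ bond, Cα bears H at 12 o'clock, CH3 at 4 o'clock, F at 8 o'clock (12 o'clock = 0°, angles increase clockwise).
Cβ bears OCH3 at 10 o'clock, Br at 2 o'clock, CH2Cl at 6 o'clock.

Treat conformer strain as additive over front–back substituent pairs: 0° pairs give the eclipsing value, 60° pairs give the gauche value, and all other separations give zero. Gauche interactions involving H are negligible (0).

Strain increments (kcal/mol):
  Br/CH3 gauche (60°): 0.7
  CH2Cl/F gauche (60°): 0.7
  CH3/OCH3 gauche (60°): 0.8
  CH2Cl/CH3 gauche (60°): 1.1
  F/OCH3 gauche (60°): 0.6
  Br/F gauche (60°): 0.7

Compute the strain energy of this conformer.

This conformer (staggered): CH3(120°)/Br(60°) gauche 0.7; CH3(120°)/CH2Cl(180°) gauche 1.1; F(240°)/OCH3(300°) gauche 0.6; F(240°)/CH2Cl(180°) gauche 0.7 → 3.1 kcal/mol.

3.1 kcal/mol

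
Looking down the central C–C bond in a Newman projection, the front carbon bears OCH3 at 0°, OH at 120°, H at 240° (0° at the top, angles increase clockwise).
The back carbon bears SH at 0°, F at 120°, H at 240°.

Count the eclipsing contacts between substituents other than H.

Non-H eclipsing pairs: OCH3(0°)/SH(0°); OH(120°)/F(120°) — 2 interactions.

2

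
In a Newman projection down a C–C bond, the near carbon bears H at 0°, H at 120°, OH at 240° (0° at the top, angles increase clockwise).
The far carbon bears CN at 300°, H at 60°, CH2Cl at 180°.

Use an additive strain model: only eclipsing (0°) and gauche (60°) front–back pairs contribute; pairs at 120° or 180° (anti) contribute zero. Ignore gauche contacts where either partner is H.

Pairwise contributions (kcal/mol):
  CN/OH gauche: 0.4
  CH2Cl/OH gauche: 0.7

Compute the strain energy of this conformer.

This conformer (staggered): OH(240°)/CN(300°) gauche 0.4; OH(240°)/CH2Cl(180°) gauche 0.7 → 1.1 kcal/mol.

1.1 kcal/mol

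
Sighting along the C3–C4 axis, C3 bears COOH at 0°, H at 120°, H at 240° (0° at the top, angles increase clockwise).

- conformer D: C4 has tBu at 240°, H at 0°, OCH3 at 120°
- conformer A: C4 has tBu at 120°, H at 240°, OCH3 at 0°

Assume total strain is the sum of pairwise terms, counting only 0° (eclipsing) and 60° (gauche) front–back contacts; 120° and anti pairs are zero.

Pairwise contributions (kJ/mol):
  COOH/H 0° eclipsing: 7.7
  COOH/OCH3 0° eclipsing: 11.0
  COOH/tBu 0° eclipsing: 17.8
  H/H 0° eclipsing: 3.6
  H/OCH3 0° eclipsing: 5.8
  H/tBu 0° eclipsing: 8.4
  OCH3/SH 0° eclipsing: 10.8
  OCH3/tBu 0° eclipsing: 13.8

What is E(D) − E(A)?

-1.1 kJ/mol

D is eclipsed. COOH at 0° is eclipsed with H at 0° (7.7); H at 120° is eclipsed with OCH3 at 120° (5.8); H at 240° is eclipsed with tBu at 240° (8.4). Total 21.9 kJ/mol.
A is eclipsed. COOH at 0° is eclipsed with OCH3 at 0° (11.0); H at 120° is eclipsed with tBu at 120° (8.4); H at 240° is eclipsed with H at 240° (3.6). Total 23.0 kJ/mol.
E(D) − E(A) = 21.9 − 23.0 = -1.1 kJ/mol.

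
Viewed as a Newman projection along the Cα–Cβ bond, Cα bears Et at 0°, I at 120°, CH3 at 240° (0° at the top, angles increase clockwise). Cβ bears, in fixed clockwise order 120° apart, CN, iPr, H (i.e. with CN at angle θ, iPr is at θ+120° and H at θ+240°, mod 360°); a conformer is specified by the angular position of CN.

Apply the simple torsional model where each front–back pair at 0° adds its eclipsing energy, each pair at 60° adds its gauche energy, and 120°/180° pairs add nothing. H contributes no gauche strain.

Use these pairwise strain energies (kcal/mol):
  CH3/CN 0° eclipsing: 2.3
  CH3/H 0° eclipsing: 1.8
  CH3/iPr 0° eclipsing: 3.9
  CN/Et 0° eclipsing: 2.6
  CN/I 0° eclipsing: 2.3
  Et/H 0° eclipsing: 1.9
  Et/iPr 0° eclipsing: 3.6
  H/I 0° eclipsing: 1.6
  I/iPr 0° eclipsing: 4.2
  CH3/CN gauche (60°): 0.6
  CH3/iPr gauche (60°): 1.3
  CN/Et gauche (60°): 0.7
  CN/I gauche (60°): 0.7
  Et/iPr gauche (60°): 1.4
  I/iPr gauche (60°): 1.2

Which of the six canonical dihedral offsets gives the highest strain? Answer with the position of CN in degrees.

CN at 0° (eclipsed): Et(0°)/CN(0°) eclipsed 2.6; I(120°)/iPr(120°) eclipsed 4.2; CH3(240°)/H(240°) eclipsed 1.8 → 8.6 kcal/mol.
CN at 60° (staggered): Et(0°)/CN(60°) gauche 0.7; I(120°)/CN(60°) gauche 0.7; I(120°)/iPr(180°) gauche 1.2; CH3(240°)/iPr(180°) gauche 1.3 → 3.9 kcal/mol.
CN at 120° (eclipsed): Et(0°)/H(0°) eclipsed 1.9; I(120°)/CN(120°) eclipsed 2.3; CH3(240°)/iPr(240°) eclipsed 3.9 → 8.1 kcal/mol.
CN at 180° (staggered): Et(0°)/iPr(300°) gauche 1.4; I(120°)/CN(180°) gauche 0.7; CH3(240°)/CN(180°) gauche 0.6; CH3(240°)/iPr(300°) gauche 1.3 → 4.0 kcal/mol.
CN at 240° (eclipsed): Et(0°)/iPr(0°) eclipsed 3.6; I(120°)/H(120°) eclipsed 1.6; CH3(240°)/CN(240°) eclipsed 2.3 → 7.5 kcal/mol.
CN at 300° (staggered): Et(0°)/CN(300°) gauche 0.7; Et(0°)/iPr(60°) gauche 1.4; I(120°)/iPr(60°) gauche 1.2; CH3(240°)/CN(300°) gauche 0.6 → 3.9 kcal/mol.
The maximum (8.6 kcal/mol) occurs with CN at 0°.

0°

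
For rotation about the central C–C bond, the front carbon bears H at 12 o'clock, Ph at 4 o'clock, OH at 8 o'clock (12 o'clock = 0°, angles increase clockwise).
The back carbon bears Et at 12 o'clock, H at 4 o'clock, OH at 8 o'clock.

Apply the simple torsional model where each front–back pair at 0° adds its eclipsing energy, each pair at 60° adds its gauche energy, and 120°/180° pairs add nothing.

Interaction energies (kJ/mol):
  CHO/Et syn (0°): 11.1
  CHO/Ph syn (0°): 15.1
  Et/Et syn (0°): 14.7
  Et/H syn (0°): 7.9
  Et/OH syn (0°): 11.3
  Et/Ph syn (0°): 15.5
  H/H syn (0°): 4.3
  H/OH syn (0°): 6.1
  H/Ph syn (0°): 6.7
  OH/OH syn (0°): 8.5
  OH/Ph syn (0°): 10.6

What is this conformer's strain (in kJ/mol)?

23.1 kJ/mol

This conformer (eclipsed): H–Et eclipsed, Ph–H eclipsed, OH–OH eclipsed; 7.9 + 6.7 + 8.5 = 23.1 kJ/mol.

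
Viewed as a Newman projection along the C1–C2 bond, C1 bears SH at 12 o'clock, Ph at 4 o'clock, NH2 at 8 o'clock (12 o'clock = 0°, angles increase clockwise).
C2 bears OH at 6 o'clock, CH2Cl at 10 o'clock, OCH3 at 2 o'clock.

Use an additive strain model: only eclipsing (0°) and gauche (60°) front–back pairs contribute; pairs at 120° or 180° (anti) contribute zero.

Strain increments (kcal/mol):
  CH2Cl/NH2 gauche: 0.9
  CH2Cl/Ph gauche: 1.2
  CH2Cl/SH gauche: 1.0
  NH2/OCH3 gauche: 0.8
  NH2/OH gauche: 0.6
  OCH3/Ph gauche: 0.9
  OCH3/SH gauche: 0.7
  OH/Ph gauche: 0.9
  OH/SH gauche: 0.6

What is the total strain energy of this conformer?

5.0 kcal/mol

This conformer (staggered): SH(0°)/CH2Cl(300°) gauche 1.0; SH(0°)/OCH3(60°) gauche 0.7; Ph(120°)/OH(180°) gauche 0.9; Ph(120°)/OCH3(60°) gauche 0.9; NH2(240°)/OH(180°) gauche 0.6; NH2(240°)/CH2Cl(300°) gauche 0.9 → 5.0 kcal/mol.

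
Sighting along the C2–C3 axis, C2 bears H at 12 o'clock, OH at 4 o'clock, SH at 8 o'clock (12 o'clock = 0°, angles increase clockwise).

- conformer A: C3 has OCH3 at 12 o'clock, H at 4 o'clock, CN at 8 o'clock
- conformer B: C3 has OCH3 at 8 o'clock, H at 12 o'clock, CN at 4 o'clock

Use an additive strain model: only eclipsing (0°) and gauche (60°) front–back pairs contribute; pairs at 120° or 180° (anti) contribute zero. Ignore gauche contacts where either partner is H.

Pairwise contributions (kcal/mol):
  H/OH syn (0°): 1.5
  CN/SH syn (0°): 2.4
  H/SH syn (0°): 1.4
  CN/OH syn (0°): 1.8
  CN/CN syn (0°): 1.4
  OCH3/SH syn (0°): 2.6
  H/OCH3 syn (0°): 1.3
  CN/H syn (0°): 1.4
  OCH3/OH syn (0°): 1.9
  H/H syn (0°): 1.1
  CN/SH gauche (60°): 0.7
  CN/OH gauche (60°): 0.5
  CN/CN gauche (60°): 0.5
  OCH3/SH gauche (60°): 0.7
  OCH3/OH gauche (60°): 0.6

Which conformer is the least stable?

B

A (eclipsed): H–OCH3 eclipsed, OH–H eclipsed, SH–CN eclipsed; 1.3 + 1.5 + 2.4 = 5.2 kcal/mol.
B (eclipsed): H–H eclipsed, OH–CN eclipsed, SH–OCH3 eclipsed; 1.1 + 1.8 + 2.6 = 5.5 kcal/mol.
B has the highest total (5.5 kcal/mol).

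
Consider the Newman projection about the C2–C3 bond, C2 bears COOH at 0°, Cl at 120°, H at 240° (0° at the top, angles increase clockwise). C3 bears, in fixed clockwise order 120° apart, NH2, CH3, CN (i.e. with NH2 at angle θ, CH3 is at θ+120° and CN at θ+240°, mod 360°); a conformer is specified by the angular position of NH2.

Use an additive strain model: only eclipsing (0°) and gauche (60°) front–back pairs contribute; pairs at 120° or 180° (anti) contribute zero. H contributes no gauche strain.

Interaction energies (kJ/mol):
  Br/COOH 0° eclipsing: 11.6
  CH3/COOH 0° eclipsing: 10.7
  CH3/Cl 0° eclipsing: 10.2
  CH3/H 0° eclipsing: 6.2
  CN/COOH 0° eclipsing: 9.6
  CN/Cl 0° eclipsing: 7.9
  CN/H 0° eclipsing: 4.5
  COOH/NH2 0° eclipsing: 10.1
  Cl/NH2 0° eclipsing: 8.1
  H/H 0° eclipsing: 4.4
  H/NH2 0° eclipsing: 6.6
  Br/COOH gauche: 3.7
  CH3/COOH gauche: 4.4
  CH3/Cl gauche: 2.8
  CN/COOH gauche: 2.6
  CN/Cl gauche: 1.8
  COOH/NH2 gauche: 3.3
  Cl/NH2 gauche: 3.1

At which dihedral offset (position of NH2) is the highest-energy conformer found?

NH2 at 0° (eclipsed): COOH–NH2 eclipsed, Cl–CH3 eclipsed, H–CN eclipsed; 10.1 + 10.2 + 4.5 = 24.8 kJ/mol.
NH2 at 60° (staggered): COOH–NH2 gauche, COOH–CN gauche, Cl–NH2 gauche, Cl–CH3 gauche; 3.3 + 2.6 + 3.1 + 2.8 = 11.8 kJ/mol.
NH2 at 120° (eclipsed): COOH–CN eclipsed, Cl–NH2 eclipsed, H–CH3 eclipsed; 9.6 + 8.1 + 6.2 = 23.9 kJ/mol.
NH2 at 180° (staggered): COOH–CH3 gauche, COOH–CN gauche, Cl–NH2 gauche, Cl–CN gauche; 4.4 + 2.6 + 3.1 + 1.8 = 11.9 kJ/mol.
NH2 at 240° (eclipsed): COOH–CH3 eclipsed, Cl–CN eclipsed, H–NH2 eclipsed; 10.7 + 7.9 + 6.6 = 25.2 kJ/mol.
NH2 at 300° (staggered): COOH–NH2 gauche, COOH–CH3 gauche, Cl–CH3 gauche, Cl–CN gauche; 3.3 + 4.4 + 2.8 + 1.8 = 12.3 kJ/mol.
The maximum (25.2 kJ/mol) occurs with NH2 at 240°.

240°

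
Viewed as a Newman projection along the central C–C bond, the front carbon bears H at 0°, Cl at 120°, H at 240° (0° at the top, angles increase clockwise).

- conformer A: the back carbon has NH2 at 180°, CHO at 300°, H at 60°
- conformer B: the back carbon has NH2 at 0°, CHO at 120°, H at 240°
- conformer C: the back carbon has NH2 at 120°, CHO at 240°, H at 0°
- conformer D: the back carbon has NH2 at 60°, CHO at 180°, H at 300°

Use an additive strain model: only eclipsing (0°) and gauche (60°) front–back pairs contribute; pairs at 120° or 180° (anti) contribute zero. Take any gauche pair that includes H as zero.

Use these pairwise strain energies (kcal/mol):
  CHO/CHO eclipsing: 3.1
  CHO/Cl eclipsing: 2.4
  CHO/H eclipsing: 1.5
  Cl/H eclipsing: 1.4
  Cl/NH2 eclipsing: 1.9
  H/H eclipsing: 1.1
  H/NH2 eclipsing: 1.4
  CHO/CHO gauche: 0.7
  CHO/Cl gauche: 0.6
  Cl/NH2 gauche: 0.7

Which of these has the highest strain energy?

B

A is staggered. Cl at 120° is gauche with NH2 at 180° (0.7). Total 0.7 kcal/mol.
B is eclipsed. H at 0° is eclipsed with NH2 at 0° (1.4); Cl at 120° is eclipsed with CHO at 120° (2.4); H at 240° is eclipsed with H at 240° (1.1). Total 4.9 kcal/mol.
C is eclipsed. H at 0° is eclipsed with H at 0° (1.1); Cl at 120° is eclipsed with NH2 at 120° (1.9); H at 240° is eclipsed with CHO at 240° (1.5). Total 4.5 kcal/mol.
D is staggered. Cl at 120° is gauche with NH2 at 60° (0.7); Cl at 120° is gauche with CHO at 180° (0.6). Total 1.3 kcal/mol.
B has the highest total (4.9 kcal/mol).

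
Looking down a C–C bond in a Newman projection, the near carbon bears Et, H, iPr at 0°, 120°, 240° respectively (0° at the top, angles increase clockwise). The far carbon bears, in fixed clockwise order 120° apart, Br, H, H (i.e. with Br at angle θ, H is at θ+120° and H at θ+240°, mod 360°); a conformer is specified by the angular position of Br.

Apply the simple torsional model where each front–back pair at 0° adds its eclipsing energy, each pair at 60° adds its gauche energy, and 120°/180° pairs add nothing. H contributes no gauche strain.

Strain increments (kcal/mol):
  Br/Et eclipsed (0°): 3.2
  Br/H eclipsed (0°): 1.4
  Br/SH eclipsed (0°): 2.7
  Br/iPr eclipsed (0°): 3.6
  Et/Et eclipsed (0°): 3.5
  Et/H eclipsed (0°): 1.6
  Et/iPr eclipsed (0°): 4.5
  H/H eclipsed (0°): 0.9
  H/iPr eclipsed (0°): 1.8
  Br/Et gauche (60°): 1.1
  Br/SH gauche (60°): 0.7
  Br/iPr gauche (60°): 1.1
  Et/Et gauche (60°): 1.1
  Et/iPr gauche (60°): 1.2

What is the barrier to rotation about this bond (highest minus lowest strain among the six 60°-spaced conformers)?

5.0 kcal/mol

Br at 0° (eclipsed): Et(0°)/Br(0°) eclipsed 3.2; H(120°)/H(120°) eclipsed 0.9; iPr(240°)/H(240°) eclipsed 1.8 → 5.9 kcal/mol.
Br at 60° (staggered): Et(0°)/Br(60°) gauche 1.1 → 1.1 kcal/mol.
Br at 120° (eclipsed): Et(0°)/H(0°) eclipsed 1.6; H(120°)/Br(120°) eclipsed 1.4; iPr(240°)/H(240°) eclipsed 1.8 → 4.8 kcal/mol.
Br at 180° (staggered): iPr(240°)/Br(180°) gauche 1.1 → 1.1 kcal/mol.
Br at 240° (eclipsed): Et(0°)/H(0°) eclipsed 1.6; H(120°)/H(120°) eclipsed 0.9; iPr(240°)/Br(240°) eclipsed 3.6 → 6.1 kcal/mol.
Br at 300° (staggered): Et(0°)/Br(300°) gauche 1.1; iPr(240°)/Br(300°) gauche 1.1 → 2.2 kcal/mol.
Max at 240° (6.1 kcal/mol), min at 60° (1.1 kcal/mol); barrier = 5.0 kcal/mol.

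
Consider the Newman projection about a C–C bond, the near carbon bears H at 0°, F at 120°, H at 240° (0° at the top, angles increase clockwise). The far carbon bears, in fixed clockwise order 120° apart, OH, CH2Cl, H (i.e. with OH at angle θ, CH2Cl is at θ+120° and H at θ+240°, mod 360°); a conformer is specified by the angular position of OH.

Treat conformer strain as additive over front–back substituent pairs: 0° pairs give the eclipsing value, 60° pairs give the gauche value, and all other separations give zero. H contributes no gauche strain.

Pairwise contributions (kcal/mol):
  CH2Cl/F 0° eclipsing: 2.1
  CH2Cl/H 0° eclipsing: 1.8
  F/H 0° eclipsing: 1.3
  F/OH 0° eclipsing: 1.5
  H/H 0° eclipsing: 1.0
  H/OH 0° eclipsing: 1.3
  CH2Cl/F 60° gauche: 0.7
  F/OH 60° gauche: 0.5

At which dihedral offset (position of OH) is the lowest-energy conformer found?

180°

OH at 0° (eclipsed): H–OH eclipsed, F–CH2Cl eclipsed, H–H eclipsed; 1.3 + 2.1 + 1.0 = 4.4 kcal/mol.
OH at 60° (staggered): F–OH gauche, F–CH2Cl gauche; 0.5 + 0.7 = 1.2 kcal/mol.
OH at 120° (eclipsed): H–H eclipsed, F–OH eclipsed, H–CH2Cl eclipsed; 1.0 + 1.5 + 1.8 = 4.3 kcal/mol.
OH at 180° (staggered): F–OH gauche; 0.5 = 0.5 kcal/mol.
OH at 240° (eclipsed): H–CH2Cl eclipsed, F–H eclipsed, H–OH eclipsed; 1.8 + 1.3 + 1.3 = 4.4 kcal/mol.
OH at 300° (staggered): F–CH2Cl gauche; 0.7 = 0.7 kcal/mol.
The minimum (0.5 kcal/mol) occurs with OH at 180°.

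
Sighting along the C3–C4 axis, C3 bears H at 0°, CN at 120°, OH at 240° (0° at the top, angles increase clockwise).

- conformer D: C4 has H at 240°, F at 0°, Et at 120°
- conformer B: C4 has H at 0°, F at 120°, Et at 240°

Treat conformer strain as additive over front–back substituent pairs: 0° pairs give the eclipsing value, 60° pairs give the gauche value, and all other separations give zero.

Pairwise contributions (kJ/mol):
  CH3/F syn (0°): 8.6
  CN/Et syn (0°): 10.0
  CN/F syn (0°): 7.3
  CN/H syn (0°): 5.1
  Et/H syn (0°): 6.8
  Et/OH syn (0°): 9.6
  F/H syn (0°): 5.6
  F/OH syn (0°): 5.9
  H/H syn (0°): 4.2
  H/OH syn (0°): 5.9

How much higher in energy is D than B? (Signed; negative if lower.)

D (eclipsed): H(0°)/F(0°) eclipsed 5.6; CN(120°)/Et(120°) eclipsed 10.0; OH(240°)/H(240°) eclipsed 5.9 → 21.5 kJ/mol.
B (eclipsed): H(0°)/H(0°) eclipsed 4.2; CN(120°)/F(120°) eclipsed 7.3; OH(240°)/Et(240°) eclipsed 9.6 → 21.1 kJ/mol.
E(D) − E(B) = 21.5 − 21.1 = +0.4 kJ/mol.

+0.4 kJ/mol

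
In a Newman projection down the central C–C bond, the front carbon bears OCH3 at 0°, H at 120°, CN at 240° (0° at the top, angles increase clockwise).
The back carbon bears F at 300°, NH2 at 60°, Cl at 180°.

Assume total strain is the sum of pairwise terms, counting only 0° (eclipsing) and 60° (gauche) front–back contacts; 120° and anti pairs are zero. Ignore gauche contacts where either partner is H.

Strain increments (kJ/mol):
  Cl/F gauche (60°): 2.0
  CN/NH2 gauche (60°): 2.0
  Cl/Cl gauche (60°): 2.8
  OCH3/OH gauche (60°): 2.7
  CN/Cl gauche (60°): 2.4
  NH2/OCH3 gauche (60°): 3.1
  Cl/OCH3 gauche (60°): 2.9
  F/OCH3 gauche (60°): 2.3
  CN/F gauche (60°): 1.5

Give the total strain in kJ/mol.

9.3 kJ/mol

This conformer is staggered. OCH3 at 0° is gauche with F at 300° (2.3); OCH3 at 0° is gauche with NH2 at 60° (3.1); CN at 240° is gauche with F at 300° (1.5); CN at 240° is gauche with Cl at 180° (2.4). Total 9.3 kJ/mol.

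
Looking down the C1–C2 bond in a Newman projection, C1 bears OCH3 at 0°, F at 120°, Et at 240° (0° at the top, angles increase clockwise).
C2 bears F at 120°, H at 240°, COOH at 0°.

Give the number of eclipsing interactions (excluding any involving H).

Non-H eclipsing pairs: OCH3(0°)/COOH(0°); F(120°)/F(120°) — 2 interactions.

2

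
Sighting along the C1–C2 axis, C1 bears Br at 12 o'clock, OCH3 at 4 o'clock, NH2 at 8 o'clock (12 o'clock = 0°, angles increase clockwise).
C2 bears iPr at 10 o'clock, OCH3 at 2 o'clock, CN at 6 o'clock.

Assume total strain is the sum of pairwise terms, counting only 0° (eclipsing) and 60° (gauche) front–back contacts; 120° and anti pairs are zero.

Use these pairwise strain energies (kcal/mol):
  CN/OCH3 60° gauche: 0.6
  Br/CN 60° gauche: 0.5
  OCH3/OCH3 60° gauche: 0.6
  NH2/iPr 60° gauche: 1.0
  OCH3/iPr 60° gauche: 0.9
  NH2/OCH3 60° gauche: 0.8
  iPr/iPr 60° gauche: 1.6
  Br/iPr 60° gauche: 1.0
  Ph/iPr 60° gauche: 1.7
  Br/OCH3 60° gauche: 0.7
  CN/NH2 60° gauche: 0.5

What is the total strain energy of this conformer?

This conformer is staggered. Br at 0° is gauche with iPr at 300° (1.0); Br at 0° is gauche with OCH3 at 60° (0.7); OCH3 at 120° is gauche with OCH3 at 60° (0.6); OCH3 at 120° is gauche with CN at 180° (0.6); NH2 at 240° is gauche with iPr at 300° (1.0); NH2 at 240° is gauche with CN at 180° (0.5). Total 4.4 kcal/mol.

4.4 kcal/mol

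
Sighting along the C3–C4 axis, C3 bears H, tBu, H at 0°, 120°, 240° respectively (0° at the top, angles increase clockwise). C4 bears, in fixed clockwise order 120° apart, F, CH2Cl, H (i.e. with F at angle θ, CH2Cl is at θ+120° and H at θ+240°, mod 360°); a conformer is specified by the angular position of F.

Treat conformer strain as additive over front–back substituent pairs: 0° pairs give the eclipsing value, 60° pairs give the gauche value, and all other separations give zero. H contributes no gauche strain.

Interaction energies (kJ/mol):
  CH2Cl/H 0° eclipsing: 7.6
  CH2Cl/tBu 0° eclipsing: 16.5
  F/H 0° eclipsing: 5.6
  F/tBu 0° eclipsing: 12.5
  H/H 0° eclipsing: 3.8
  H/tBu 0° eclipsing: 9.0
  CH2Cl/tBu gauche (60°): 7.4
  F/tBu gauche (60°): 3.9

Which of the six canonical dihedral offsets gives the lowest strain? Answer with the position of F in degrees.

F at 0° (eclipsed): H(0°)/F(0°) eclipsed 5.6; tBu(120°)/CH2Cl(120°) eclipsed 16.5; H(240°)/H(240°) eclipsed 3.8 → 25.9 kJ/mol.
F at 60° (staggered): tBu(120°)/F(60°) gauche 3.9; tBu(120°)/CH2Cl(180°) gauche 7.4 → 11.3 kJ/mol.
F at 120° (eclipsed): H(0°)/H(0°) eclipsed 3.8; tBu(120°)/F(120°) eclipsed 12.5; H(240°)/CH2Cl(240°) eclipsed 7.6 → 23.9 kJ/mol.
F at 180° (staggered): tBu(120°)/F(180°) gauche 3.9 → 3.9 kJ/mol.
F at 240° (eclipsed): H(0°)/CH2Cl(0°) eclipsed 7.6; tBu(120°)/H(120°) eclipsed 9.0; H(240°)/F(240°) eclipsed 5.6 → 22.2 kJ/mol.
F at 300° (staggered): tBu(120°)/CH2Cl(60°) gauche 7.4 → 7.4 kJ/mol.
The minimum (3.9 kJ/mol) occurs with F at 180°.

180°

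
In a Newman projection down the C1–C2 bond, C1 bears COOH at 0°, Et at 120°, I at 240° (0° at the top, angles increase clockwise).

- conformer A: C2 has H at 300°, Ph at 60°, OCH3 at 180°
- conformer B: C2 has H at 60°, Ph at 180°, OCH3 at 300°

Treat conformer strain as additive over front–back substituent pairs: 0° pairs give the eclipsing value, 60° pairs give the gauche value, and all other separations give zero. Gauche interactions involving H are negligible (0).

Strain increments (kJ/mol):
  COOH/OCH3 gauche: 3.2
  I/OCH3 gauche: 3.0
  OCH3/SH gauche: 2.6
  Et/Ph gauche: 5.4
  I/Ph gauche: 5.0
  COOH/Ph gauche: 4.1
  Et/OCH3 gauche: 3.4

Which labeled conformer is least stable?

B

A (staggered): COOH–Ph gauche, Et–Ph gauche, Et–OCH3 gauche, I–OCH3 gauche; 4.1 + 5.4 + 3.4 + 3.0 = 15.9 kJ/mol.
B (staggered): COOH–OCH3 gauche, Et–Ph gauche, I–Ph gauche, I–OCH3 gauche; 3.2 + 5.4 + 5.0 + 3.0 = 16.6 kJ/mol.
B has the highest total (16.6 kJ/mol).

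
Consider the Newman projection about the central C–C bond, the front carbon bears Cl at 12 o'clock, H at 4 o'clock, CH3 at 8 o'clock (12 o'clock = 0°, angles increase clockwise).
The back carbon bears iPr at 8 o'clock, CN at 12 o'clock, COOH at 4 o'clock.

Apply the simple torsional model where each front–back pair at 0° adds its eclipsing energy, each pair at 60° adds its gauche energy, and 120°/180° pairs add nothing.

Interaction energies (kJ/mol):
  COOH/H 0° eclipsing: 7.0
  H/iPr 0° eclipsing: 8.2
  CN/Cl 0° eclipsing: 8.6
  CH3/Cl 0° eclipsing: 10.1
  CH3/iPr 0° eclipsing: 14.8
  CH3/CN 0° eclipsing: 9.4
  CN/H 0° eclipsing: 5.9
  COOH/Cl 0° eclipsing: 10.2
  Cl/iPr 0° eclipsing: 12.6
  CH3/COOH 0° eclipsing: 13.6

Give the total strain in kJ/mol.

30.4 kJ/mol

This conformer is eclipsed. Cl at 0° is eclipsed with CN at 0° (8.6); H at 120° is eclipsed with COOH at 120° (7.0); CH3 at 240° is eclipsed with iPr at 240° (14.8). Total 30.4 kJ/mol.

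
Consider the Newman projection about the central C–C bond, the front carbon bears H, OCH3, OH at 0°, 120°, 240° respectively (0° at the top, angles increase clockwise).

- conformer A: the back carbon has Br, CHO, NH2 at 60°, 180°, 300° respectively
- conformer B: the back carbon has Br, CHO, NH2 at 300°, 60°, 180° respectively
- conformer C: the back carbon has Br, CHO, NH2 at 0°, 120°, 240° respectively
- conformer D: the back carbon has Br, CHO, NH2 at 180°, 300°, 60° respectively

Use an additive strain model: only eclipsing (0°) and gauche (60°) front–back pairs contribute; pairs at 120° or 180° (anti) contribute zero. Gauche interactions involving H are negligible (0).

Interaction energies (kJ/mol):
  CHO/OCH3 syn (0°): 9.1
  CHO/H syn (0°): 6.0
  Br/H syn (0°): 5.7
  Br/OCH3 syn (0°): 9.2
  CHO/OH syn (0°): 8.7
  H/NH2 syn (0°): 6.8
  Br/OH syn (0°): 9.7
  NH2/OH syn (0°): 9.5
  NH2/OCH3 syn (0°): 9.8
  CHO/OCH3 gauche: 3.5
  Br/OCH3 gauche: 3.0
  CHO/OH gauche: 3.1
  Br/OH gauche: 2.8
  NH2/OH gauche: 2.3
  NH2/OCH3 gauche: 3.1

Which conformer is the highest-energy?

A (staggered): OCH3(120°)/Br(60°) gauche 3.0; OCH3(120°)/CHO(180°) gauche 3.5; OH(240°)/CHO(180°) gauche 3.1; OH(240°)/NH2(300°) gauche 2.3 → 11.9 kJ/mol.
B (staggered): OCH3(120°)/CHO(60°) gauche 3.5; OCH3(120°)/NH2(180°) gauche 3.1; OH(240°)/Br(300°) gauche 2.8; OH(240°)/NH2(180°) gauche 2.3 → 11.7 kJ/mol.
C (eclipsed): H(0°)/Br(0°) eclipsed 5.7; OCH3(120°)/CHO(120°) eclipsed 9.1; OH(240°)/NH2(240°) eclipsed 9.5 → 24.3 kJ/mol.
D (staggered): OCH3(120°)/Br(180°) gauche 3.0; OCH3(120°)/NH2(60°) gauche 3.1; OH(240°)/Br(180°) gauche 2.8; OH(240°)/CHO(300°) gauche 3.1 → 12.0 kJ/mol.
C has the highest total (24.3 kJ/mol).

C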